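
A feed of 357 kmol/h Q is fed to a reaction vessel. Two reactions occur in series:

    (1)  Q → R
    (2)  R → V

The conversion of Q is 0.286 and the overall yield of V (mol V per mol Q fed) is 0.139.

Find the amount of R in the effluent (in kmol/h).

52.5 kmol/h

Conversion of Q: Q consumed = 1ξ₁ = 0.286 × 357 → ξ₁ = 102.1 kmol/h.
Yield of V: 1ξ₂ / 357 = 0.139 → ξ₂ = 49.62 kmol/h.
Outlet amounts (n = n₀ + Σ ν·ξ):
  Q: 357 − 1(102.1) = 254.9
  R: 0 + 1(102.1) − 1(49.62) = 52.48
  V: 0 + 1(49.62) = 49.62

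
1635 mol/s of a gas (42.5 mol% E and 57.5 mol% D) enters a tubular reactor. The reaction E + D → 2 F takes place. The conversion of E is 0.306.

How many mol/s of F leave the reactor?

425 mol/s

E reacted = 0.306 × 694.9 = 212.6 mol/s; ν_E = −1, so ξ = 212.6/1 = 212.6 mol/s.
Outlet amounts (n = n₀ + ν ξ):
  E: 694.9 − 1(212.6) = 482.2
  D: 940.1 − 1(212.6) = 727.5
  F: 0 + 2(212.6) = 425.3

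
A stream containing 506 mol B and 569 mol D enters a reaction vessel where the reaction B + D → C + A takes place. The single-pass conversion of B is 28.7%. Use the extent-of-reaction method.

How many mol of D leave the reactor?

B reacted = 0.287 × 506 = 145.2 mol; ν_B = −1, so ξ = 145.2/1 = 145.2 mol.
Outlet amounts (n = n₀ + ν ξ):
  B: 506 − 1(145.2) = 360.8
  D: 569 − 1(145.2) = 423.8
  C: 0 + 1(145.2) = 145.2
  A: 0 + 1(145.2) = 145.2

424 mol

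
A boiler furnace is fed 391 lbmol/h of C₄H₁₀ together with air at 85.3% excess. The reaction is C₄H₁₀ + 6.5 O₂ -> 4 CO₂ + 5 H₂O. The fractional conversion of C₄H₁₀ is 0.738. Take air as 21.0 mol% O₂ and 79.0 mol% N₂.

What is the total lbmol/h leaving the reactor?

23200 lbmol/h

Stoichiometric O₂ = 6.5 × 391 = 2542 lbmol/h; O₂ fed = 2542 × 1.853 = 4709 lbmol/h.
N₂ fed = 4709 × 79/21 = 17720 lbmol/h.
Fuel reacted = 0.738 × 391 → ξ = 288.6 lbmol/h.
Outlet (n = n₀ + ν ξ):
  C₄H₁₀: 391 − 1(288.6) = 102.4
  O₂: 4709 − 6.5(288.6) = 2834
  N₂: 17720 (inert)
  CO₂: 0 + 4(288.6) = 1154
  H₂O: 0 + 5(288.6) = 1443
Total out = 102.4 + 2834 + 17720 + 1154 + 1443 = 23250 lbmol/h.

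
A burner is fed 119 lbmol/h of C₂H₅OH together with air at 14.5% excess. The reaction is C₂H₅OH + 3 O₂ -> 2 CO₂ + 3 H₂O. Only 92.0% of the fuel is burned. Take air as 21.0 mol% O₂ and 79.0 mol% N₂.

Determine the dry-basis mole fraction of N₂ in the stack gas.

0.833

Stoichiometric O₂ = 3 × 119 = 357 lbmol/h; O₂ fed = 357 × 1.145 = 408.8 lbmol/h.
N₂ fed = 408.8 × 79/21 = 1538 lbmol/h.
Fuel reacted = 0.92 × 119 → ξ = 109.5 lbmol/h.
Outlet (n = n₀ + ν ξ):
  C₂H₅OH: 119 − 1(109.5) = 9.52
  O₂: 408.8 − 3(109.5) = 80.32
  N₂: 1538 (inert)
  CO₂: 0 + 2(109.5) = 219
  H₂O: 0 + 3(109.5) = 328.4
Dry total = 1847 lbmol/h; y_N₂ (dry) = 1538 / 1847 = 0.8328.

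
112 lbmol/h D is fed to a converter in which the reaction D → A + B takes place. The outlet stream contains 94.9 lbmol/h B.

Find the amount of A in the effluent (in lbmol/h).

94.9 lbmol/h

For B: n = n₀ + 1ξ → 94.9 = 0 + 1ξ, giving ξ = 94.9 lbmol/h.
Outlet amounts (n = n₀ + ν ξ):
  D: 112 − 1(94.9) = 17.1
  A: 0 + 1(94.9) = 94.9
  B: 0 + 1(94.9) = 94.9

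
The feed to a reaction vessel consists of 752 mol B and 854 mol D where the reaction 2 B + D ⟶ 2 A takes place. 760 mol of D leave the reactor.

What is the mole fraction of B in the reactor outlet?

0.373

For D: n = n₀ − 1ξ → 760 = 854 − 1ξ, giving ξ = 94 mol.
Outlet amounts (n = n₀ + ν ξ):
  B: 752 − 2(94) = 564
  D: 854 − 1(94) = 760
  A: 0 + 2(94) = 188
Total out = 1512 mol; y_B = 564 / 1512 = 0.373.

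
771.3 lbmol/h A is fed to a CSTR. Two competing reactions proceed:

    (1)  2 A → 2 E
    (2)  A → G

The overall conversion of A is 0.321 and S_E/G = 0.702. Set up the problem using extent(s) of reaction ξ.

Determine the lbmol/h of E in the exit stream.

102 lbmol/h

Conversion of A: A consumed = 0.321 × 771.3 = 247.6 lbmol/h = 2ξ₁ + 1ξ₂.
Selectivity: 2ξ₁ / (1ξ₂) = 0.702 → ξ₁ = 0.351 ξ₂.
Substitute: (2·0.351 + 1) ξ₂ = 247.6 → ξ₂ = 145.5 lbmol/h, ξ₁ = 51.06 lbmol/h.
Outlet amounts (n = n₀ + Σ ν·ξ):
  A: 771.3 − 2(51.06) − 1(145.5) = 523.7
  E: 0 + 2(51.06) = 102.1
  G: 0 + 1(145.5) = 145.5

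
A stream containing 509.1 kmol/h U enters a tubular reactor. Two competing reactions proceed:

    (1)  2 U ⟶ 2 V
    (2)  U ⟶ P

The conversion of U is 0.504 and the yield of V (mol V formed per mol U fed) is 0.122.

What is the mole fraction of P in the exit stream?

Yield of V: 2ξ₁ / 509.1 = 0.122 → ξ₁ = 31.06 kmol/h.
Conversion of U: 2ξ₁ + 1ξ₂ = 0.504 × 509.1 = 256.6 → ξ₂ = 194.5 kmol/h.
Outlet amounts (n = n₀ + Σ ν·ξ):
  U: 509.1 − 2(31.06) − 1(194.5) = 252.5
  V: 0 + 2(31.06) = 62.11
  P: 0 + 1(194.5) = 194.5
Total out = 509.1 kmol/h; y_P = 194.5 / 509.1 = 0.382.

0.382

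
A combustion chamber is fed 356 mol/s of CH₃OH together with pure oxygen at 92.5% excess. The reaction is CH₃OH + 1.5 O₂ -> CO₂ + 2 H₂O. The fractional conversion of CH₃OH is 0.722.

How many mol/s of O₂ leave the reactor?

642 mol/s

Stoichiometric O₂ = 1.5 × 356 = 534 mol/s; O₂ fed = 534 × 1.925 = 1028 mol/s.
Fuel reacted = 0.722 × 356 → ξ = 257 mol/s.
Outlet (n = n₀ + ν ξ):
  CH₃OH: 356 − 1(257) = 98.97
  O₂: 1028 − 1.5(257) = 642.4
  CO₂: 0 + 1(257) = 257
  H₂O: 0 + 2(257) = 514.1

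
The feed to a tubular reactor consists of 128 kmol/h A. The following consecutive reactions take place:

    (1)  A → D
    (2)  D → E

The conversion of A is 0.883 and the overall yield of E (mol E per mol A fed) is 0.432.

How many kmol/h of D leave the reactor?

Conversion of A: A consumed = 1ξ₁ = 0.883 × 128 → ξ₁ = 113 kmol/h.
Yield of E: 1ξ₂ / 128 = 0.432 → ξ₂ = 55.3 kmol/h.
Outlet amounts (n = n₀ + Σ ν·ξ):
  A: 128 − 1(113) = 14.98
  D: 0 + 1(113) − 1(55.3) = 57.73
  E: 0 + 1(55.3) = 55.3

57.7 kmol/h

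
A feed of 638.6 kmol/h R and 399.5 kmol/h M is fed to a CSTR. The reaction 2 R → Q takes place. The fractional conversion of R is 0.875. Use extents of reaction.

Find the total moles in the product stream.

R reacted = 0.875 × 638.6 = 558.8 kmol/h; ν_R = −2, so ξ = 558.8/2 = 279.4 kmol/h.
Outlet amounts (n = n₀ + ν ξ):
  R: 638.6 − 2(279.4) = 79.83
  Q: 0 + 1(279.4) = 279.4
  M: 399.5 (inert)
Total out = 79.83 + 279.4 + 399.5 = 758.7 kmol/h.

759 kmol/h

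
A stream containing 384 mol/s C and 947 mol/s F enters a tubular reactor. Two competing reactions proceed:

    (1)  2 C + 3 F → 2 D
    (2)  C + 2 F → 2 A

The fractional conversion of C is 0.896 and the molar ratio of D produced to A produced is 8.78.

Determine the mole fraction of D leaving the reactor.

0.395

Conversion of C: C consumed = 0.896 × 384 = 344.1 mol/s = 2ξ₁ + 1ξ₂.
Selectivity: 2ξ₁ / (2ξ₂) = 8.78 → ξ₁ = 8.78 ξ₂.
Substitute: (2·8.78 + 1) ξ₂ = 344.1 → ξ₂ = 18.54 mol/s, ξ₁ = 162.8 mol/s.
Outlet amounts (n = n₀ + Σ ν·ξ):
  C: 384 − 2(162.8) − 1(18.54) = 39.94
  F: 947 − 3(162.8) − 2(18.54) = 421.6
  D: 0 + 2(162.8) = 325.5
  A: 0 + 2(18.54) = 37.08
Total out = 824.2 mol/s; y_D = 325.5 / 824.2 = 0.395.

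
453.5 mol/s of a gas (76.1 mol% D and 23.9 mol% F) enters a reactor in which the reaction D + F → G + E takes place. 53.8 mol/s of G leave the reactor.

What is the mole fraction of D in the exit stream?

For G: n = n₀ + 1ξ → 53.8 = 0 + 1ξ, giving ξ = 53.8 mol/s.
Outlet amounts (n = n₀ + ν ξ):
  D: 345.1 − 1(53.8) = 291.3
  F: 108.4 − 1(53.8) = 54.59
  G: 0 + 1(53.8) = 53.8
  E: 0 + 1(53.8) = 53.8
Total out = 453.5 mol/s; y_D = 291.3 / 453.5 = 0.6424.

0.642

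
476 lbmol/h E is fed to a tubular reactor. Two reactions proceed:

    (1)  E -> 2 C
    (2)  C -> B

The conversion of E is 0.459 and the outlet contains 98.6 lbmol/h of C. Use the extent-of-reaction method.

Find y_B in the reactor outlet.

Conversion of E: E consumed = 1ξ₁ = 0.459 × 476 → ξ₁ = 218.5 lbmol/h.
C balance: n_C = 0 + 2ξ₁ − 1ξ₂ = 98.6 → ξ₂ = (2·218.5 − 98.6)/1 = 338.4 lbmol/h.
Outlet amounts (n = n₀ + Σ ν·ξ):
  E: 476 − 1(218.5) = 257.5
  C: 0 + 2(218.5) − 1(338.4) = 98.6
  B: 0 + 1(338.4) = 338.4
Total out = 694.5 lbmol/h; y_B = 338.4 / 694.5 = 0.4872.

0.487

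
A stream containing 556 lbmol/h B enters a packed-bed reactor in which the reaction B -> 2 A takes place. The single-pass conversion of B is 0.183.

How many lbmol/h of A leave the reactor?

B reacted = 0.183 × 556 = 101.7 lbmol/h; ν_B = −1, so ξ = 101.7/1 = 101.7 lbmol/h.
Outlet amounts (n = n₀ + ν ξ):
  B: 556 − 1(101.7) = 454.3
  A: 0 + 2(101.7) = 203.5

203 lbmol/h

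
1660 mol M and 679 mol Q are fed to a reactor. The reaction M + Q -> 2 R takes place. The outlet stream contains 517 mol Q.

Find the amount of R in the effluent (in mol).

324 mol

For Q: n = n₀ − 1ξ → 517 = 679 − 1ξ, giving ξ = 162 mol.
Outlet amounts (n = n₀ + ν ξ):
  M: 1660 − 1(162) = 1498
  Q: 679 − 1(162) = 517
  R: 0 + 2(162) = 324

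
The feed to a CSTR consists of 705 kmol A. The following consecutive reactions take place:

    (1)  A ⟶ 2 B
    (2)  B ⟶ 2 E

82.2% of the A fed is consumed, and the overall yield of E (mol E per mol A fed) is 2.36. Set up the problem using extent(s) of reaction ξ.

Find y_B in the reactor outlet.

Conversion of A: A consumed = 1ξ₁ = 0.822 × 705 → ξ₁ = 579.5 kmol.
Yield of E: 2ξ₂ / 705 = 2.36 → ξ₂ = 831.9 kmol.
Outlet amounts (n = n₀ + Σ ν·ξ):
  A: 705 − 1(579.5) = 125.5
  B: 0 + 2(579.5) − 1(831.9) = 327.1
  E: 0 + 2(831.9) = 1664
Total out = 2116 kmol; y_B = 327.1 / 2116 = 0.1546.

0.155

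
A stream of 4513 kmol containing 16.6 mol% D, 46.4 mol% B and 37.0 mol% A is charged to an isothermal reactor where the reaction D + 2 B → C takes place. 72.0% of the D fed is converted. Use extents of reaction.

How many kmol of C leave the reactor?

539 kmol

D reacted = 0.72 × 749.2 = 539.4 kmol; ν_D = −1, so ξ = 539.4/1 = 539.4 kmol.
Outlet amounts (n = n₀ + ν ξ):
  D: 749.2 − 1(539.4) = 209.8
  B: 2094 − 2(539.4) = 1015
  C: 0 + 1(539.4) = 539.4
  A: 1670 (inert)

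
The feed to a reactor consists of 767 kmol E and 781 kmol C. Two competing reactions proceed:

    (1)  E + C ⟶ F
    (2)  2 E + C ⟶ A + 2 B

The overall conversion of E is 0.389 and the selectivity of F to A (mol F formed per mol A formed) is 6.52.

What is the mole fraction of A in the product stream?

0.0265

Conversion of E: E consumed = 0.389 × 767 = 298.4 kmol = 1ξ₁ + 2ξ₂.
Selectivity: 1ξ₁ / (1ξ₂) = 6.52 → ξ₁ = 6.52 ξ₂.
Substitute: (1·6.52 + 2) ξ₂ = 298.4 → ξ₂ = 35.02 kmol, ξ₁ = 228.3 kmol.
Outlet amounts (n = n₀ + Σ ν·ξ):
  E: 767 − 1(228.3) − 2(35.02) = 468.6
  C: 781 − 1(228.3) − 1(35.02) = 517.7
  F: 0 + 1(228.3) = 228.3
  A: 0 + 1(35.02) = 35.02
  B: 0 + 2(35.02) = 70.04
Total out = 1320 kmol; y_A = 35.02 / 1320 = 0.02654.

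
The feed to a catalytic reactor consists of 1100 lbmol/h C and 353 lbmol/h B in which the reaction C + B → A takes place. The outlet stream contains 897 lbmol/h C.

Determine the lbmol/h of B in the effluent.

150 lbmol/h

For C: n = n₀ − 1ξ → 897 = 1100 − 1ξ, giving ξ = 203 lbmol/h.
Outlet amounts (n = n₀ + ν ξ):
  C: 1100 − 1(203) = 897
  B: 353 − 1(203) = 150
  A: 0 + 1(203) = 203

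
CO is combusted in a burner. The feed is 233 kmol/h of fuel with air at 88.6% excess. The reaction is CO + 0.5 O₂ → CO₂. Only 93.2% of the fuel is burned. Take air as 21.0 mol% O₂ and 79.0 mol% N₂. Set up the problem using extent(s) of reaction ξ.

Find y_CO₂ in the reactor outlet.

0.185

Stoichiometric O₂ = 0.5 × 233 = 116.5 kmol/h; O₂ fed = 116.5 × 1.886 = 219.7 kmol/h.
N₂ fed = 219.7 × 79/21 = 826.6 kmol/h.
Fuel reacted = 0.932 × 233 → ξ = 217.2 kmol/h.
Outlet (n = n₀ + ν ξ):
  CO: 233 − 1(217.2) = 15.84
  O₂: 219.7 − 0.5(217.2) = 111.1
  N₂: 826.6 (inert)
  CO₂: 0 + 1(217.2) = 217.2
Total out = 1171 kmol/h; y_CO₂ = 217.2 / 1171 = 0.1855.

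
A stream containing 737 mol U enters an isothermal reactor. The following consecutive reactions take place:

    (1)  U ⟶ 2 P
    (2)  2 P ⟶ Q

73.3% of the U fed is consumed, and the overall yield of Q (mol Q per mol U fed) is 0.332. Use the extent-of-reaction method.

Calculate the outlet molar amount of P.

591 mol

Conversion of U: U consumed = 1ξ₁ = 0.733 × 737 → ξ₁ = 540.2 mol.
Yield of Q: 1ξ₂ / 737 = 0.332 → ξ₂ = 244.7 mol.
Outlet amounts (n = n₀ + Σ ν·ξ):
  U: 737 − 1(540.2) = 196.8
  P: 0 + 2(540.2) − 2(244.7) = 591.1
  Q: 0 + 1(244.7) = 244.7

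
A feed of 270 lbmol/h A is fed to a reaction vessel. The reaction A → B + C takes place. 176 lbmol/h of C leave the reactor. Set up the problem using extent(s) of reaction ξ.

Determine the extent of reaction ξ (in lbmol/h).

ξ = 176 lbmol/h

For C: n = n₀ + 1ξ → 176 = 0 + 1ξ, giving ξ = 176 lbmol/h.
Outlet amounts (n = n₀ + ν ξ):
  A: 270 − 1(176) = 94
  B: 0 + 1(176) = 176
  C: 0 + 1(176) = 176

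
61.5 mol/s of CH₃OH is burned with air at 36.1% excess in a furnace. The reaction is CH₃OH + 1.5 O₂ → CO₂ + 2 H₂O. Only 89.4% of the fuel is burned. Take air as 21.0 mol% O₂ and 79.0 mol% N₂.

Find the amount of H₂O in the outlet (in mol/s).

Stoichiometric O₂ = 1.5 × 61.5 = 92.25 mol/s; O₂ fed = 92.25 × 1.361 = 125.6 mol/s.
N₂ fed = 125.6 × 79/21 = 472.3 mol/s.
Fuel reacted = 0.894 × 61.5 → ξ = 54.98 mol/s.
Outlet (n = n₀ + ν ξ):
  CH₃OH: 61.5 − 1(54.98) = 6.519
  O₂: 125.6 − 1.5(54.98) = 43.08
  N₂: 472.3 (inert)
  CO₂: 0 + 1(54.98) = 54.98
  H₂O: 0 + 2(54.98) = 110

110 mol/s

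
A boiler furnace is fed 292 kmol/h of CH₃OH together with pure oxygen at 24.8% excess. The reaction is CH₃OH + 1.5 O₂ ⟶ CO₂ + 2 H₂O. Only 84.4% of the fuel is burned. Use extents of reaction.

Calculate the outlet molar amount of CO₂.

Stoichiometric O₂ = 1.5 × 292 = 438 kmol/h; O₂ fed = 438 × 1.248 = 546.6 kmol/h.
Fuel reacted = 0.844 × 292 → ξ = 246.4 kmol/h.
Outlet (n = n₀ + ν ξ):
  CH₃OH: 292 − 1(246.4) = 45.55
  O₂: 546.6 − 1.5(246.4) = 177
  CO₂: 0 + 1(246.4) = 246.4
  H₂O: 0 + 2(246.4) = 492.9

246 kmol/h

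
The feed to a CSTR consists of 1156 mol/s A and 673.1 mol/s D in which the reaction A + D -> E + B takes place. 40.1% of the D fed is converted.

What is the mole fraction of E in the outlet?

D reacted = 0.401 × 673.1 = 269.9 mol/s; ν_D = −1, so ξ = 269.9/1 = 269.9 mol/s.
Outlet amounts (n = n₀ + ν ξ):
  A: 1156 − 1(269.9) = 886.1
  D: 673.1 − 1(269.9) = 403.2
  E: 0 + 1(269.9) = 269.9
  B: 0 + 1(269.9) = 269.9
Total out = 1829 mol/s; y_E = 269.9 / 1829 = 0.1476.

0.148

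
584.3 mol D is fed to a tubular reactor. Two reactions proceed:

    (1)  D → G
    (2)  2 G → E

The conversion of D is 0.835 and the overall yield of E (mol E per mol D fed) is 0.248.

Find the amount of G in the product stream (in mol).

198 mol

Conversion of D: D consumed = 1ξ₁ = 0.835 × 584.3 → ξ₁ = 487.9 mol.
Yield of E: 1ξ₂ / 584.3 = 0.248 → ξ₂ = 144.9 mol.
Outlet amounts (n = n₀ + Σ ν·ξ):
  D: 584.3 − 1(487.9) = 96.41
  G: 0 + 1(487.9) − 2(144.9) = 198.1
  E: 0 + 1(144.9) = 144.9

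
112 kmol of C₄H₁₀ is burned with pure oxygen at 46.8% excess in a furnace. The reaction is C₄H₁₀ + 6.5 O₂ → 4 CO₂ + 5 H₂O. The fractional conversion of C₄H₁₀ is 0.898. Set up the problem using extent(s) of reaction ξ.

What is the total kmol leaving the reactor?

Stoichiometric O₂ = 6.5 × 112 = 728 kmol; O₂ fed = 728 × 1.468 = 1069 kmol.
Fuel reacted = 0.898 × 112 → ξ = 100.6 kmol.
Outlet (n = n₀ + ν ξ):
  C₄H₁₀: 112 − 1(100.6) = 11.42
  O₂: 1069 − 6.5(100.6) = 415
  CO₂: 0 + 4(100.6) = 402.3
  H₂O: 0 + 5(100.6) = 502.9
Total out = 11.42 + 415 + 402.3 + 502.9 = 1332 kmol.

1330 kmol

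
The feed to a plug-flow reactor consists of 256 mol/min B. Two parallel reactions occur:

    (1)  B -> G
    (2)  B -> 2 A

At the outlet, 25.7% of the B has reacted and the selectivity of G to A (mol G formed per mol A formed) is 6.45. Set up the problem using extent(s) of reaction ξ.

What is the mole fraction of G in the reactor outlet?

Conversion of B: B consumed = 0.257 × 256 = 65.79 mol/min = 1ξ₁ + 1ξ₂.
Selectivity: 1ξ₁ / (2ξ₂) = 6.45 → ξ₁ = 12.9 ξ₂.
Substitute: (1·12.9 + 1) ξ₂ = 65.79 → ξ₂ = 4.733 mol/min, ξ₁ = 61.06 mol/min.
Outlet amounts (n = n₀ + Σ ν·ξ):
  B: 256 − 1(61.06) − 1(4.733) = 190.2
  G: 0 + 1(61.06) = 61.06
  A: 0 + 2(4.733) = 9.466
Total out = 260.7 mol/min; y_G = 61.06 / 260.7 = 0.2342.

0.234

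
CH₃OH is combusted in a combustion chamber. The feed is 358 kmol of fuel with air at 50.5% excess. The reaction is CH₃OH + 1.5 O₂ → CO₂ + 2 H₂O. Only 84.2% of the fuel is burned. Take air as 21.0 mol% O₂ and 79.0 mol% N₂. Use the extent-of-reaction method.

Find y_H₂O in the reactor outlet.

Stoichiometric O₂ = 1.5 × 358 = 537 kmol; O₂ fed = 537 × 1.505 = 808.2 kmol.
N₂ fed = 808.2 × 79/21 = 3040 kmol.
Fuel reacted = 0.842 × 358 → ξ = 301.4 kmol.
Outlet (n = n₀ + ν ξ):
  CH₃OH: 358 − 1(301.4) = 56.56
  O₂: 808.2 − 1.5(301.4) = 356
  N₂: 3040 (inert)
  CO₂: 0 + 1(301.4) = 301.4
  H₂O: 0 + 2(301.4) = 602.9
Total out = 4357 kmol; y_H₂O = 602.9 / 4357 = 0.1384.

0.138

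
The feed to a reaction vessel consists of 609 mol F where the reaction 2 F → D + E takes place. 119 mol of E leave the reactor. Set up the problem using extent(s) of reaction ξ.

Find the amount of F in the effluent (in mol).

371 mol

For E: n = n₀ + 1ξ → 119 = 0 + 1ξ, giving ξ = 119 mol.
Outlet amounts (n = n₀ + ν ξ):
  F: 609 − 2(119) = 371
  D: 0 + 1(119) = 119
  E: 0 + 1(119) = 119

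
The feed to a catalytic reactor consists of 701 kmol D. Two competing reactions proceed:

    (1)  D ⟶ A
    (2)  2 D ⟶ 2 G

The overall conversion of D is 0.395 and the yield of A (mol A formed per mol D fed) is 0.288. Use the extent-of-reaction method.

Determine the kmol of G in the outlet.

Yield of A: 1ξ₁ / 701 = 0.288 → ξ₁ = 201.9 kmol.
Conversion of D: 1ξ₁ + 2ξ₂ = 0.395 × 701 = 276.9 → ξ₂ = 37.5 kmol.
Outlet amounts (n = n₀ + Σ ν·ξ):
  D: 701 − 1(201.9) − 2(37.5) = 424.1
  A: 0 + 1(201.9) = 201.9
  G: 0 + 2(37.5) = 75.01

75 kmol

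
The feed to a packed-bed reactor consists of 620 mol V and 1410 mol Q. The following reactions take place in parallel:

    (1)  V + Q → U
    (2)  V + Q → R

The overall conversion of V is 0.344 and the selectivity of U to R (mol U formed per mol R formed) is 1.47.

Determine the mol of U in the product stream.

127 mol

Conversion of V: V consumed = 0.344 × 620 = 213.3 mol = 1ξ₁ + 1ξ₂.
Selectivity: 1ξ₁ / (1ξ₂) = 1.47 → ξ₁ = 1.47 ξ₂.
Substitute: (1·1.47 + 1) ξ₂ = 213.3 → ξ₂ = 86.35 mol, ξ₁ = 126.9 mol.
Outlet amounts (n = n₀ + Σ ν·ξ):
  V: 620 − 1(126.9) − 1(86.35) = 406.7
  Q: 1410 − 1(126.9) − 1(86.35) = 1197
  U: 0 + 1(126.9) = 126.9
  R: 0 + 1(86.35) = 86.35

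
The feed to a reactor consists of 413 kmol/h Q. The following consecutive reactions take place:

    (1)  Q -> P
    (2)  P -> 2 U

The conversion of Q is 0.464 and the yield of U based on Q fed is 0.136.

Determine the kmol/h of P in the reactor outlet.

Conversion of Q: Q consumed = 1ξ₁ = 0.464 × 413 → ξ₁ = 191.6 kmol/h.
Yield of U: 2ξ₂ / 413 = 0.136 → ξ₂ = 28.08 kmol/h.
Outlet amounts (n = n₀ + Σ ν·ξ):
  Q: 413 − 1(191.6) = 221.4
  P: 0 + 1(191.6) − 1(28.08) = 163.5
  U: 0 + 2(28.08) = 56.17

164 kmol/h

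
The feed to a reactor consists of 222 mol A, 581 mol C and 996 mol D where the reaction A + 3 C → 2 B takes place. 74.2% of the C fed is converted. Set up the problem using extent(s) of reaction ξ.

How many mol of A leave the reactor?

C reacted = 0.742 × 581 = 431.1 mol; ν_C = −3, so ξ = 431.1/3 = 143.7 mol.
Outlet amounts (n = n₀ + ν ξ):
  A: 222 − 1(143.7) = 78.3
  C: 581 − 3(143.7) = 149.9
  B: 0 + 2(143.7) = 287.4
  D: 996 (inert)

78.3 mol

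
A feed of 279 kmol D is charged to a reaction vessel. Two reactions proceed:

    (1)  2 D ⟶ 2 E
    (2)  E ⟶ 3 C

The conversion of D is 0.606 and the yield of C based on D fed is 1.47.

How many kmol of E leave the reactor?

32.4 kmol

Conversion of D: D consumed = 2ξ₁ = 0.606 × 279 → ξ₁ = 84.54 kmol.
Yield of C: 3ξ₂ / 279 = 1.47 → ξ₂ = 136.7 kmol.
Outlet amounts (n = n₀ + Σ ν·ξ):
  D: 279 − 2(84.54) = 109.9
  E: 0 + 2(84.54) − 1(136.7) = 32.36
  C: 0 + 3(136.7) = 410.1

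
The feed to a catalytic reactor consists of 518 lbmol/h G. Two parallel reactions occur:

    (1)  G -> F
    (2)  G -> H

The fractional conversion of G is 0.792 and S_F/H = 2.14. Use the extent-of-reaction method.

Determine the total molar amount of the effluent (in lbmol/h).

Conversion of G: G consumed = 0.792 × 518 = 410.3 lbmol/h = 1ξ₁ + 1ξ₂.
Selectivity: 1ξ₁ / (1ξ₂) = 2.14 → ξ₁ = 2.14 ξ₂.
Substitute: (1·2.14 + 1) ξ₂ = 410.3 → ξ₂ = 130.7 lbmol/h, ξ₁ = 279.6 lbmol/h.
Outlet amounts (n = n₀ + Σ ν·ξ):
  G: 518 − 1(279.6) − 1(130.7) = 107.7
  F: 0 + 1(279.6) = 279.6
  H: 0 + 1(130.7) = 130.7
Total out = 107.7 + 279.6 + 130.7 = 518 lbmol/h.

518 lbmol/h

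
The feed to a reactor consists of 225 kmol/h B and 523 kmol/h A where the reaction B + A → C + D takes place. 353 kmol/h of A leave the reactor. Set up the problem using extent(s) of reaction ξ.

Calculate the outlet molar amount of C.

For A: n = n₀ − 1ξ → 353 = 523 − 1ξ, giving ξ = 170 kmol/h.
Outlet amounts (n = n₀ + ν ξ):
  B: 225 − 1(170) = 55
  A: 523 − 1(170) = 353
  C: 0 + 1(170) = 170
  D: 0 + 1(170) = 170

170 kmol/h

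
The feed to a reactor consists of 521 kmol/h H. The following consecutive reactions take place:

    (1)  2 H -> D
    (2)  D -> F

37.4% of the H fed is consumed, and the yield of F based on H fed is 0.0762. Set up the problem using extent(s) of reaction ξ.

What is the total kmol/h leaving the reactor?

Conversion of H: H consumed = 2ξ₁ = 0.374 × 521 → ξ₁ = 97.43 kmol/h.
Yield of F: 1ξ₂ / 521 = 0.0762 → ξ₂ = 39.7 kmol/h.
Outlet amounts (n = n₀ + Σ ν·ξ):
  H: 521 − 2(97.43) = 326.1
  D: 0 + 1(97.43) − 1(39.7) = 57.73
  F: 0 + 1(39.7) = 39.7
Total out = 326.1 + 57.73 + 39.7 = 423.6 kmol/h.

424 kmol/h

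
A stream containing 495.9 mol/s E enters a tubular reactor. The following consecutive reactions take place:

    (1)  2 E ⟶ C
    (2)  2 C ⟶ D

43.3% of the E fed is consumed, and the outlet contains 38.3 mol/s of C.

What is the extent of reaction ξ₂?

ξ₂ = 34.5 mol/s

Conversion of E: E consumed = 2ξ₁ = 0.433 × 495.9 → ξ₁ = 107.4 mol/s.
C balance: n_C = 0 + 1ξ₁ − 2ξ₂ = 38.3 → ξ₂ = (1·107.4 − 38.3)/2 = 34.53 mol/s.
Outlet amounts (n = n₀ + Σ ν·ξ):
  E: 495.9 − 2(107.4) = 281.2
  C: 0 + 1(107.4) − 2(34.53) = 38.3
  D: 0 + 1(34.53) = 34.53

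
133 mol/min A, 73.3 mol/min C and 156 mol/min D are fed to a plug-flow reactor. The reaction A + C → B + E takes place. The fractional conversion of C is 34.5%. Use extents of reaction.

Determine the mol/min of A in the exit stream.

C reacted = 0.345 × 73.3 = 25.29 mol/min; ν_C = −1, so ξ = 25.29/1 = 25.29 mol/min.
Outlet amounts (n = n₀ + ν ξ):
  A: 133 − 1(25.29) = 107.7
  C: 73.3 − 1(25.29) = 48.01
  B: 0 + 1(25.29) = 25.29
  E: 0 + 1(25.29) = 25.29
  D: 156 (inert)

108 mol/min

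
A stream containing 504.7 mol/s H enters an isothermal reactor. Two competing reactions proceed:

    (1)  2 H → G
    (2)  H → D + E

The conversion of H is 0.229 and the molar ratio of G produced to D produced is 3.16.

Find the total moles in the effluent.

471 mol/s

Conversion of H: H consumed = 0.229 × 504.7 = 115.6 mol/s = 2ξ₁ + 1ξ₂.
Selectivity: 1ξ₁ / (1ξ₂) = 3.16 → ξ₁ = 3.16 ξ₂.
Substitute: (2·3.16 + 1) ξ₂ = 115.6 → ξ₂ = 15.79 mol/s, ξ₁ = 49.89 mol/s.
Outlet amounts (n = n₀ + Σ ν·ξ):
  H: 504.7 − 2(49.89) − 1(15.79) = 389.1
  G: 0 + 1(49.89) = 49.89
  D: 0 + 1(15.79) = 15.79
  E: 0 + 1(15.79) = 15.79
Total out = 389.1 + 49.89 + 15.79 + 15.79 = 470.6 mol/s.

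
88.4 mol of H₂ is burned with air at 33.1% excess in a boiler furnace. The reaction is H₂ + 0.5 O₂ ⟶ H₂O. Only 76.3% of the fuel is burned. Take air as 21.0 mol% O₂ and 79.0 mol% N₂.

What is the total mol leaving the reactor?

335 mol

Stoichiometric O₂ = 0.5 × 88.4 = 44.2 mol; O₂ fed = 44.2 × 1.331 = 58.83 mol.
N₂ fed = 58.83 × 79/21 = 221.3 mol.
Fuel reacted = 0.763 × 88.4 → ξ = 67.45 mol.
Outlet (n = n₀ + ν ξ):
  H₂: 88.4 − 1(67.45) = 20.95
  O₂: 58.83 − 0.5(67.45) = 25.11
  N₂: 221.3 (inert)
  H₂O: 0 + 1(67.45) = 67.45
Total out = 20.95 + 25.11 + 221.3 + 67.45 = 334.8 mol.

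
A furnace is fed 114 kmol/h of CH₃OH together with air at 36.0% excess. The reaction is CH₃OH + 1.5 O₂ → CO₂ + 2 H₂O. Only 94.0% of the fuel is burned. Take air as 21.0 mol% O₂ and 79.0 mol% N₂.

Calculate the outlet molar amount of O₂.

71.8 kmol/h

Stoichiometric O₂ = 1.5 × 114 = 171 kmol/h; O₂ fed = 171 × 1.360 = 232.6 kmol/h.
N₂ fed = 232.6 × 79/21 = 874.9 kmol/h.
Fuel reacted = 0.94 × 114 → ξ = 107.2 kmol/h.
Outlet (n = n₀ + ν ξ):
  CH₃OH: 114 − 1(107.2) = 6.84
  O₂: 232.6 − 1.5(107.2) = 71.82
  N₂: 874.9 (inert)
  CO₂: 0 + 1(107.2) = 107.2
  H₂O: 0 + 2(107.2) = 214.3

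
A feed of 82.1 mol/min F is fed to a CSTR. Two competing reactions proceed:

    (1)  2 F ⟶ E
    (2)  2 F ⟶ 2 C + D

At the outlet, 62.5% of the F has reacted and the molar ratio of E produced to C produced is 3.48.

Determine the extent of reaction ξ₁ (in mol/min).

Conversion of F: F consumed = 0.625 × 82.1 = 51.31 mol/min = 2ξ₁ + 2ξ₂.
Selectivity: 1ξ₁ / (2ξ₂) = 3.48 → ξ₁ = 6.96 ξ₂.
Substitute: (2·6.96 + 2) ξ₂ = 51.31 → ξ₂ = 3.223 mol/min, ξ₁ = 22.43 mol/min.
Outlet amounts (n = n₀ + Σ ν·ξ):
  F: 82.1 − 2(22.43) − 2(3.223) = 30.79
  E: 0 + 1(22.43) = 22.43
  C: 0 + 2(3.223) = 6.446
  D: 0 + 1(3.223) = 3.223

ξ₁ = 22.4 mol/min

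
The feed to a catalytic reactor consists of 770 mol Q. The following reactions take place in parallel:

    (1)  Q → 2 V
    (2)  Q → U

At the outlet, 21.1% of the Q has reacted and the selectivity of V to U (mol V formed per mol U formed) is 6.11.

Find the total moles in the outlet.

Conversion of Q: Q consumed = 0.211 × 770 = 162.5 mol = 1ξ₁ + 1ξ₂.
Selectivity: 2ξ₁ / (1ξ₂) = 6.11 → ξ₁ = 3.055 ξ₂.
Substitute: (1·3.055 + 1) ξ₂ = 162.5 → ξ₂ = 40.07 mol, ξ₁ = 122.4 mol.
Outlet amounts (n = n₀ + Σ ν·ξ):
  Q: 770 − 1(122.4) − 1(40.07) = 607.5
  V: 0 + 2(122.4) = 244.8
  U: 0 + 1(40.07) = 40.07
Total out = 607.5 + 244.8 + 40.07 = 892.4 mol.

892 mol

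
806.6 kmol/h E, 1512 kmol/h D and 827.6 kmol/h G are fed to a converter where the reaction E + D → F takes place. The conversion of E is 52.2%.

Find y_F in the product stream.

E reacted = 0.522 × 806.6 = 421 kmol/h; ν_E = −1, so ξ = 421/1 = 421 kmol/h.
Outlet amounts (n = n₀ + ν ξ):
  E: 806.6 − 1(421) = 385.6
  D: 1512 − 1(421) = 1091
  F: 0 + 1(421) = 421
  G: 827.6 (inert)
Total out = 2725 kmol/h; y_F = 421 / 2725 = 0.1545.

0.155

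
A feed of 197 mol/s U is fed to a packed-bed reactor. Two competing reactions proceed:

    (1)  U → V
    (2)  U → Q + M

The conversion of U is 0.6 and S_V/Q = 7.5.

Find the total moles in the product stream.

Conversion of U: U consumed = 0.6 × 197 = 118.2 mol/s = 1ξ₁ + 1ξ₂.
Selectivity: 1ξ₁ / (1ξ₂) = 7.5 → ξ₁ = 7.5 ξ₂.
Substitute: (1·7.5 + 1) ξ₂ = 118.2 → ξ₂ = 13.91 mol/s, ξ₁ = 104.3 mol/s.
Outlet amounts (n = n₀ + Σ ν·ξ):
  U: 197 − 1(104.3) − 1(13.91) = 78.8
  V: 0 + 1(104.3) = 104.3
  Q: 0 + 1(13.91) = 13.91
  M: 0 + 1(13.91) = 13.91
Total out = 78.8 + 104.3 + 13.91 + 13.91 = 210.9 mol/s.

211 mol/s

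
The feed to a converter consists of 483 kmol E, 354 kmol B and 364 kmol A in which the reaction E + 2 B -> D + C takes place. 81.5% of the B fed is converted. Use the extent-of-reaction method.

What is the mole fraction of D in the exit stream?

0.137

B reacted = 0.815 × 354 = 288.5 kmol; ν_B = −2, so ξ = 288.5/2 = 144.3 kmol.
Outlet amounts (n = n₀ + ν ξ):
  E: 483 − 1(144.3) = 338.7
  B: 354 − 2(144.3) = 65.49
  D: 0 + 1(144.3) = 144.3
  C: 0 + 1(144.3) = 144.3
  A: 364 (inert)
Total out = 1057 kmol; y_D = 144.3 / 1057 = 0.1365.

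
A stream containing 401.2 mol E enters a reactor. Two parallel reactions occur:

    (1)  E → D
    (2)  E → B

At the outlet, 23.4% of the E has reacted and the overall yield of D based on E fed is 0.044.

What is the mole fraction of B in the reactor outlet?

Yield of D: 1ξ₁ / 401.2 = 0.044 → ξ₁ = 17.65 mol.
Conversion of E: 1ξ₁ + 1ξ₂ = 0.234 × 401.2 = 93.88 → ξ₂ = 76.23 mol.
Outlet amounts (n = n₀ + Σ ν·ξ):
  E: 401.2 − 1(17.65) − 1(76.23) = 307.3
  D: 0 + 1(17.65) = 17.65
  B: 0 + 1(76.23) = 76.23
Total out = 401.2 mol; y_B = 76.23 / 401.2 = 0.19.

0.19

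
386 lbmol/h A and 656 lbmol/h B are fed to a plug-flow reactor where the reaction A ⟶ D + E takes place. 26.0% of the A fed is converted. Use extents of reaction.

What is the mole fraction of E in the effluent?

A reacted = 0.26 × 386 = 100.4 lbmol/h; ν_A = −1, so ξ = 100.4/1 = 100.4 lbmol/h.
Outlet amounts (n = n₀ + ν ξ):
  A: 386 − 1(100.4) = 285.6
  D: 0 + 1(100.4) = 100.4
  E: 0 + 1(100.4) = 100.4
  B: 656 (inert)
Total out = 1142 lbmol/h; y_E = 100.4 / 1142 = 0.08785.

0.0879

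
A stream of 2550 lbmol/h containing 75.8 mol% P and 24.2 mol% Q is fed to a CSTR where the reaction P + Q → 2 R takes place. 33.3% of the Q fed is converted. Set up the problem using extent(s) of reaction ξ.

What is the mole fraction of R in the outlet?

Q reacted = 0.333 × 617.1 = 205.5 lbmol/h; ν_Q = −1, so ξ = 205.5/1 = 205.5 lbmol/h.
Outlet amounts (n = n₀ + ν ξ):
  P: 1933 − 1(205.5) = 1727
  Q: 617.1 − 1(205.5) = 411.6
  R: 0 + 2(205.5) = 411
Total out = 2550 lbmol/h; y_R = 411 / 2550 = 0.1612.

0.161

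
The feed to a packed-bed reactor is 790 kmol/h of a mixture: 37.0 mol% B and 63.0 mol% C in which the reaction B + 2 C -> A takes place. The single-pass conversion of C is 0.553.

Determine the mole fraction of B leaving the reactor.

0.3

C reacted = 0.553 × 497.7 = 275.2 kmol/h; ν_C = −2, so ξ = 275.2/2 = 137.6 kmol/h.
Outlet amounts (n = n₀ + ν ξ):
  B: 292.3 − 1(137.6) = 154.7
  C: 497.7 − 2(137.6) = 222.5
  A: 0 + 1(137.6) = 137.6
Total out = 514.8 kmol/h; y_B = 154.7 / 514.8 = 0.3005.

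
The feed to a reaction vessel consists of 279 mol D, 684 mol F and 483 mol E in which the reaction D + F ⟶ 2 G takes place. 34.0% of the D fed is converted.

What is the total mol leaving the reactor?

D reacted = 0.34 × 279 = 94.86 mol; ν_D = −1, so ξ = 94.86/1 = 94.86 mol.
Outlet amounts (n = n₀ + ν ξ):
  D: 279 − 1(94.86) = 184.1
  F: 684 − 1(94.86) = 589.1
  G: 0 + 2(94.86) = 189.7
  E: 483 (inert)
Total out = 184.1 + 589.1 + 189.7 + 483 = 1446 mol.

1450 mol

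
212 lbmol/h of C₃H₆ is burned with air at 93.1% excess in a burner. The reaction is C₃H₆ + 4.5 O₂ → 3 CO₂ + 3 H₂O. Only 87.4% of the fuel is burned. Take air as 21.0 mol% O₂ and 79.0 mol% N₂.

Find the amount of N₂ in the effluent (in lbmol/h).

Stoichiometric O₂ = 4.5 × 212 = 954 lbmol/h; O₂ fed = 954 × 1.931 = 1842 lbmol/h.
N₂ fed = 1842 × 79/21 = 6930 lbmol/h.
Fuel reacted = 0.874 × 212 → ξ = 185.3 lbmol/h.
Outlet (n = n₀ + ν ξ):
  C₃H₆: 212 − 1(185.3) = 26.71
  O₂: 1842 − 4.5(185.3) = 1008
  N₂: 6930 (inert)
  CO₂: 0 + 3(185.3) = 555.9
  H₂O: 0 + 3(185.3) = 555.9

6930 lbmol/h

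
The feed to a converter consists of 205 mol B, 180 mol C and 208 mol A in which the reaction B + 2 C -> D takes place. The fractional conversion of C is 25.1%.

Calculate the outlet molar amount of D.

22.6 mol

C reacted = 0.251 × 180 = 45.18 mol; ν_C = −2, so ξ = 45.18/2 = 22.59 mol.
Outlet amounts (n = n₀ + ν ξ):
  B: 205 − 1(22.59) = 182.4
  C: 180 − 2(22.59) = 134.8
  D: 0 + 1(22.59) = 22.59
  A: 208 (inert)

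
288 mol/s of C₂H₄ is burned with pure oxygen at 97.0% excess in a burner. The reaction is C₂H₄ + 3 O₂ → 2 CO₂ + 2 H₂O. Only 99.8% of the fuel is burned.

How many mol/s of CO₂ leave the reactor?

575 mol/s

Stoichiometric O₂ = 3 × 288 = 864 mol/s; O₂ fed = 864 × 1.970 = 1702 mol/s.
Fuel reacted = 0.998 × 288 → ξ = 287.4 mol/s.
Outlet (n = n₀ + ν ξ):
  C₂H₄: 288 − 1(287.4) = 0.576
  O₂: 1702 − 3(287.4) = 839.8
  CO₂: 0 + 2(287.4) = 574.8
  H₂O: 0 + 2(287.4) = 574.8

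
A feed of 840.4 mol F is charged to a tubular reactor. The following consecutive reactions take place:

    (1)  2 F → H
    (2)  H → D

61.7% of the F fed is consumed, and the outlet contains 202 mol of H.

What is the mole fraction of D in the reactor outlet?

Conversion of F: F consumed = 2ξ₁ = 0.617 × 840.4 → ξ₁ = 259.3 mol.
H balance: n_H = 0 + 1ξ₁ − 1ξ₂ = 202 → ξ₂ = (1·259.3 − 202)/1 = 57.26 mol.
Outlet amounts (n = n₀ + Σ ν·ξ):
  F: 840.4 − 2(259.3) = 321.9
  H: 0 + 1(259.3) − 1(57.26) = 202
  D: 0 + 1(57.26) = 57.26
Total out = 581.1 mol; y_D = 57.26 / 581.1 = 0.09854.

0.0985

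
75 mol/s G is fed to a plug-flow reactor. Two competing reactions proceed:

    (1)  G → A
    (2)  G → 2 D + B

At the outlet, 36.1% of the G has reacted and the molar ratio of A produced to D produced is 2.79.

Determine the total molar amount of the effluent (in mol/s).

83.2 mol/s

Conversion of G: G consumed = 0.361 × 75 = 27.07 mol/s = 1ξ₁ + 1ξ₂.
Selectivity: 1ξ₁ / (2ξ₂) = 2.79 → ξ₁ = 5.58 ξ₂.
Substitute: (1·5.58 + 1) ξ₂ = 27.07 → ξ₂ = 4.115 mol/s, ξ₁ = 22.96 mol/s.
Outlet amounts (n = n₀ + Σ ν·ξ):
  G: 75 − 1(22.96) − 1(4.115) = 47.92
  A: 0 + 1(22.96) = 22.96
  D: 0 + 2(4.115) = 8.229
  B: 0 + 1(4.115) = 4.115
Total out = 47.92 + 22.96 + 8.229 + 4.115 = 83.23 mol/s.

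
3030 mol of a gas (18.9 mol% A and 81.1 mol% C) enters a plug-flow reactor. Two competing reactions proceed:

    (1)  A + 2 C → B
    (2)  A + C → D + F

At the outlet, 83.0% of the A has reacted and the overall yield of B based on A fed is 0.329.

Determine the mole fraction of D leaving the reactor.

0.108

Yield of B: 1ξ₁ / 572.7 = 0.329 → ξ₁ = 188.4 mol.
Conversion of A: 1ξ₁ + 1ξ₂ = 0.83 × 572.7 = 475.3 → ξ₂ = 286.9 mol.
Outlet amounts (n = n₀ + Σ ν·ξ):
  A: 572.7 − 1(188.4) − 1(286.9) = 97.35
  C: 2457 − 2(188.4) − 1(286.9) = 1794
  B: 0 + 1(188.4) = 188.4
  D: 0 + 1(286.9) = 286.9
  F: 0 + 1(286.9) = 286.9
Total out = 2653 mol; y_D = 286.9 / 2653 = 0.1081.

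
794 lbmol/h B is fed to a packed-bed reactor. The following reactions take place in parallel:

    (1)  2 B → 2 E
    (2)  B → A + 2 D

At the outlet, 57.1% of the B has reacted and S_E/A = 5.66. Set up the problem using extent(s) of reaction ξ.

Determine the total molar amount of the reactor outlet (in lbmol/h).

930 lbmol/h

Conversion of B: B consumed = 0.571 × 794 = 453.4 lbmol/h = 2ξ₁ + 1ξ₂.
Selectivity: 2ξ₁ / (1ξ₂) = 5.66 → ξ₁ = 2.83 ξ₂.
Substitute: (2·2.83 + 1) ξ₂ = 453.4 → ξ₂ = 68.07 lbmol/h, ξ₁ = 192.6 lbmol/h.
Outlet amounts (n = n₀ + Σ ν·ξ):
  B: 794 − 2(192.6) − 1(68.07) = 340.6
  E: 0 + 2(192.6) = 385.3
  A: 0 + 1(68.07) = 68.07
  D: 0 + 2(68.07) = 136.1
Total out = 340.6 + 385.3 + 68.07 + 136.1 = 930.1 lbmol/h.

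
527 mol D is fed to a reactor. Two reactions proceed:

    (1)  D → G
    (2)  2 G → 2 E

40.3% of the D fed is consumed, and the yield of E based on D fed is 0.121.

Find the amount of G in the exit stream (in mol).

149 mol

Conversion of D: D consumed = 1ξ₁ = 0.403 × 527 → ξ₁ = 212.4 mol.
Yield of E: 2ξ₂ / 527 = 0.121 → ξ₂ = 31.88 mol.
Outlet amounts (n = n₀ + Σ ν·ξ):
  D: 527 − 1(212.4) = 314.6
  G: 0 + 1(212.4) − 2(31.88) = 148.6
  E: 0 + 2(31.88) = 63.77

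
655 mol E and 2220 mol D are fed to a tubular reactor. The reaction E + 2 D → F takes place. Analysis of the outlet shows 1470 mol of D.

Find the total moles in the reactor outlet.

For D: n = n₀ − 2ξ → 1470 = 2220 − 2ξ, giving ξ = 375 mol.
Outlet amounts (n = n₀ + ν ξ):
  E: 655 − 1(375) = 280
  D: 2220 − 2(375) = 1470
  F: 0 + 1(375) = 375
Total out = 280 + 1470 + 375 = 2125 mol.

2120 mol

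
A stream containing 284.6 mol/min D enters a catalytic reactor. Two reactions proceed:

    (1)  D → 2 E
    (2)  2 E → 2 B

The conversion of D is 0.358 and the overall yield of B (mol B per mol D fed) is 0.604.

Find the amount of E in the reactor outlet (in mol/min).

Conversion of D: D consumed = 1ξ₁ = 0.358 × 284.6 → ξ₁ = 101.9 mol/min.
Yield of B: 2ξ₂ / 284.6 = 0.604 → ξ₂ = 85.95 mol/min.
Outlet amounts (n = n₀ + Σ ν·ξ):
  D: 284.6 − 1(101.9) = 182.7
  E: 0 + 2(101.9) − 2(85.95) = 31.88
  B: 0 + 2(85.95) = 171.9

31.9 mol/min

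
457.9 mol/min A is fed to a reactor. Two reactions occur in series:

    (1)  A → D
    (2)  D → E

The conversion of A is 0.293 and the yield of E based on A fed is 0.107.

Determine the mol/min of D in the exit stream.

85.2 mol/min

Conversion of A: A consumed = 1ξ₁ = 0.293 × 457.9 → ξ₁ = 134.2 mol/min.
Yield of E: 1ξ₂ / 457.9 = 0.107 → ξ₂ = 49 mol/min.
Outlet amounts (n = n₀ + Σ ν·ξ):
  A: 457.9 − 1(134.2) = 323.7
  D: 0 + 1(134.2) − 1(49) = 85.17
  E: 0 + 1(49) = 49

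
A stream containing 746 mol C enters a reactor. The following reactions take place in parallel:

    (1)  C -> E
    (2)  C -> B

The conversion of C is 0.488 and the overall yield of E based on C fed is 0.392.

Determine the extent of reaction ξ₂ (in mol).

ξ₂ = 71.6 mol

Yield of E: 1ξ₁ / 746 = 0.392 → ξ₁ = 292.4 mol.
Conversion of C: 1ξ₁ + 1ξ₂ = 0.488 × 746 = 364 → ξ₂ = 71.62 mol.
Outlet amounts (n = n₀ + Σ ν·ξ):
  C: 746 − 1(292.4) − 1(71.62) = 382
  E: 0 + 1(292.4) = 292.4
  B: 0 + 1(71.62) = 71.62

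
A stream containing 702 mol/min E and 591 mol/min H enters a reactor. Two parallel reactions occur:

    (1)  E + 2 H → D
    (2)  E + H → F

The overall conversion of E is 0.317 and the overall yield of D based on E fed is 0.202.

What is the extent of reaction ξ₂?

Yield of D: 1ξ₁ / 702 = 0.202 → ξ₁ = 141.8 mol/min.
Conversion of E: 1ξ₁ + 1ξ₂ = 0.317 × 702 = 222.5 → ξ₂ = 80.73 mol/min.
Outlet amounts (n = n₀ + Σ ν·ξ):
  E: 702 − 1(141.8) − 1(80.73) = 479.5
  H: 591 − 2(141.8) − 1(80.73) = 226.7
  D: 0 + 1(141.8) = 141.8
  F: 0 + 1(80.73) = 80.73

ξ₂ = 80.7 mol/min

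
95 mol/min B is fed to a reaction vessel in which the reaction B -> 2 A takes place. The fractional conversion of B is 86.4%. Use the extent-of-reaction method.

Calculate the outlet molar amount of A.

B reacted = 0.864 × 95 = 82.08 mol/min; ν_B = −1, so ξ = 82.08/1 = 82.08 mol/min.
Outlet amounts (n = n₀ + ν ξ):
  B: 95 − 1(82.08) = 12.92
  A: 0 + 2(82.08) = 164.2

164 mol/min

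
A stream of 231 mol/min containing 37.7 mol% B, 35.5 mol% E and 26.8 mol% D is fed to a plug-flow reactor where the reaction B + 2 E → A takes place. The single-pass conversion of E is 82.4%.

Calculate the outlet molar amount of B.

E reacted = 0.824 × 82 = 67.57 mol/min; ν_E = −2, so ξ = 67.57/2 = 33.79 mol/min.
Outlet amounts (n = n₀ + ν ξ):
  B: 87.09 − 1(33.79) = 53.3
  E: 82 − 2(33.79) = 14.43
  A: 0 + 1(33.79) = 33.79
  D: 61.91 (inert)

53.3 mol/min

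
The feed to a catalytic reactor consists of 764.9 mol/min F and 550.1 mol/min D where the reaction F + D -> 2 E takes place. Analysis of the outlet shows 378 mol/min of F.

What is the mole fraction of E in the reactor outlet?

0.588

For F: n = n₀ − 1ξ → 378 = 764.9 − 1ξ, giving ξ = 386.9 mol/min.
Outlet amounts (n = n₀ + ν ξ):
  F: 764.9 − 1(386.9) = 378
  D: 550.1 − 1(386.9) = 163.2
  E: 0 + 2(386.9) = 773.8
Total out = 1315 mol/min; y_E = 773.8 / 1315 = 0.5884.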